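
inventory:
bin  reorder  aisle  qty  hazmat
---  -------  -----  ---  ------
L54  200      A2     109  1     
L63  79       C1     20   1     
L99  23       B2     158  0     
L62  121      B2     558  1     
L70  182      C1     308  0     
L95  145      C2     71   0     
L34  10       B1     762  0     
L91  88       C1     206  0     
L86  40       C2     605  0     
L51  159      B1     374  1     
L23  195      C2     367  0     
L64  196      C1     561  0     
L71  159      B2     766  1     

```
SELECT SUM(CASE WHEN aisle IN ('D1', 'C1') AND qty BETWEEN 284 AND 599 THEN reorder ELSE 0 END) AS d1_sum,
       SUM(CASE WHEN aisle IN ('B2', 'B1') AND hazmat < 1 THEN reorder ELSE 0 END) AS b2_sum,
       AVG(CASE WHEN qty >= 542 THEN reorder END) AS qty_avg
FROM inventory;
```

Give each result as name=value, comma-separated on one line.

d1_sum=378, b2_sum=33, qty_avg=105.2

[d1_sum: aisle IN ('D1', 'C1') AND qty BETWEEN 284 AND 599]
bin=L54: ✗
bin=L63: ✗
bin=L99: ✗
bin=L62: ✗
bin=L70: ✓ → 182
bin=L95: ✗
bin=L34: ✗
bin=L91: ✗
bin=L86: ✗
bin=L51: ✗
bin=L23: ✗
bin=L64: ✓ → 196
bin=L71: ✗
d1_sum = 182 + 196 = 378
—
[b2_sum: aisle IN ('B2', 'B1') AND hazmat < 1]
bin=L54: ✗
bin=L63: ✗
bin=L99: ✓ → 23
bin=L62: ✗
bin=L70: ✗
bin=L95: ✗
bin=L34: ✓ → 10
bin=L91: ✗
bin=L86: ✗
bin=L51: ✗
bin=L23: ✗
bin=L64: ✗
bin=L71: ✗
b2_sum = 23 + 10 = 33
—
[qty_avg: qty >= 542]
bin=L54: ✗
bin=L63: ✗
bin=L99: ✗
bin=L62: ✓ → 121
bin=L70: ✗
bin=L95: ✗
bin=L34: ✓ → 10
bin=L91: ✗
bin=L86: ✓ → 40
bin=L51: ✗
bin=L23: ✗
bin=L64: ✓ → 196
bin=L71: ✓ → 159
qty_avg = (121 + 10 + 40 + 196 + 159) / 5 = 105.2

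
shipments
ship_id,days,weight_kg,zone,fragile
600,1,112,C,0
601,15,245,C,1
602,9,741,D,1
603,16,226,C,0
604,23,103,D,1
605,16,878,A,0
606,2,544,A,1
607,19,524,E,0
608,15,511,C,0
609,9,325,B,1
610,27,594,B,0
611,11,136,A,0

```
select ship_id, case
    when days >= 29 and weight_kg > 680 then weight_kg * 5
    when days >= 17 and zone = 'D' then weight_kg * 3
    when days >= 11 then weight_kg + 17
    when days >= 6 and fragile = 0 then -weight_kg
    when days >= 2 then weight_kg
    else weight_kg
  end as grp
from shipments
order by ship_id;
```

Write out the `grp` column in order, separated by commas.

112, 262, 741, 243, 309, 895, 544, 541, 528, 325, 611, 153

ship_id=600: ELSE → 112
ship_id=601: days >= 11 → 262
ship_id=602: days >= 2 → 741
ship_id=603: days >= 11 → 243
ship_id=604: days >= 17 and zone = 'D' → 309
ship_id=605: days >= 11 → 895
ship_id=606: days >= 2 → 544
ship_id=607: days >= 11 → 541
ship_id=608: days >= 11 → 528
ship_id=609: days >= 2 → 325
ship_id=610: days >= 11 → 611
ship_id=611: days >= 11 → 153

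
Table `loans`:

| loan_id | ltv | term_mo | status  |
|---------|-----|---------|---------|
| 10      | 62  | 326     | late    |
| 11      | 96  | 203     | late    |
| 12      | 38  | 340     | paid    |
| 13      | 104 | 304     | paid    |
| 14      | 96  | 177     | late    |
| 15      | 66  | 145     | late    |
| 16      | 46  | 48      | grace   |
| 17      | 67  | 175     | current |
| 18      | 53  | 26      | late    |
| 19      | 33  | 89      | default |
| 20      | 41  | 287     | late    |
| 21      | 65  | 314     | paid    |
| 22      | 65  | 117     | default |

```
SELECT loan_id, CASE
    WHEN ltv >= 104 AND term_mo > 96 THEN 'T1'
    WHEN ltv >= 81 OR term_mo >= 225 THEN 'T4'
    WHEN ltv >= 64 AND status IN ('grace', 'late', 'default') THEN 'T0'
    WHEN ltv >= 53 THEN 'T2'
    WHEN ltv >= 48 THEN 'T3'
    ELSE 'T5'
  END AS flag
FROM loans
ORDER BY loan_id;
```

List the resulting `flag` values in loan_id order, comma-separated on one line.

T4, T4, T4, T1, T4, T0, T5, T2, T2, T5, T4, T4, T0

loan_id=10: ltv >= 81 OR term_mo >= 225 → T4
loan_id=11: ltv >= 81 OR term_mo >= 225 → T4
loan_id=12: ltv >= 81 OR term_mo >= 225 → T4
loan_id=13: ltv >= 104 AND term_mo > 96 → T1
loan_id=14: ltv >= 81 OR term_mo >= 225 → T4
loan_id=15: ltv >= 64 AND status IN ('grace', 'late', 'default') → T0
loan_id=16: ELSE → T5
loan_id=17: ltv >= 53 → T2
loan_id=18: ltv >= 53 → T2
loan_id=19: ELSE → T5
loan_id=20: ltv >= 81 OR term_mo >= 225 → T4
loan_id=21: ltv >= 81 OR term_mo >= 225 → T4
loan_id=22: ltv >= 64 AND status IN ('grace', 'late', 'default') → T0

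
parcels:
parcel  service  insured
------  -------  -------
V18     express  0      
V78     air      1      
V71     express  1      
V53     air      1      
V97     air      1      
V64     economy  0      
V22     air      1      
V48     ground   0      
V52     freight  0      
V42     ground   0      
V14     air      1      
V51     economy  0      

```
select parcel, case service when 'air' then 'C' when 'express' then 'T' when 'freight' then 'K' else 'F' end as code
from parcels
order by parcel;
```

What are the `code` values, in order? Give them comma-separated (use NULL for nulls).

parcel=V14: service='air' → C
parcel=V18: service='express' → T
parcel=V22: service='air' → C
parcel=V42: ELSE → F
parcel=V48: ELSE → F
parcel=V51: ELSE → F
parcel=V52: service='freight' → K
parcel=V53: service='air' → C
parcel=V64: ELSE → F
parcel=V71: service='express' → T
parcel=V78: service='air' → C
parcel=V97: service='air' → C

C, T, C, F, F, F, K, C, F, T, C, C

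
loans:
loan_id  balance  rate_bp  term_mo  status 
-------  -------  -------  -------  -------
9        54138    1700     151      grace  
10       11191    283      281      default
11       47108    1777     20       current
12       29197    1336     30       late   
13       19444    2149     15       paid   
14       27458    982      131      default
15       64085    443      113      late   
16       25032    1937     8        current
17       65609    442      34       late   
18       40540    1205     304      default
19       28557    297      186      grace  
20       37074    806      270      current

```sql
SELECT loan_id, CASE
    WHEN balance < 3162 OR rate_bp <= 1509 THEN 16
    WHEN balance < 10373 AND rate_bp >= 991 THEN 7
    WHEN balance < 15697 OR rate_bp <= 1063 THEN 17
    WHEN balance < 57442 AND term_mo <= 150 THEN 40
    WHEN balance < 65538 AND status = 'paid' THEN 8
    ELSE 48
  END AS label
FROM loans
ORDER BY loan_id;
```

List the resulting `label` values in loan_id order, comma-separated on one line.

48, 16, 40, 16, 40, 16, 16, 40, 16, 16, 16, 16

loan_id=9: ELSE → 48
loan_id=10: balance < 3162 OR rate_bp <= 1509 → 16
loan_id=11: balance < 57442 AND term_mo <= 150 → 40
loan_id=12: balance < 3162 OR rate_bp <= 1509 → 16
loan_id=13: balance < 57442 AND term_mo <= 150 → 40
loan_id=14: balance < 3162 OR rate_bp <= 1509 → 16
loan_id=15: balance < 3162 OR rate_bp <= 1509 → 16
loan_id=16: balance < 57442 AND term_mo <= 150 → 40
loan_id=17: balance < 3162 OR rate_bp <= 1509 → 16
loan_id=18: balance < 3162 OR rate_bp <= 1509 → 16
loan_id=19: balance < 3162 OR rate_bp <= 1509 → 16
loan_id=20: balance < 3162 OR rate_bp <= 1509 → 16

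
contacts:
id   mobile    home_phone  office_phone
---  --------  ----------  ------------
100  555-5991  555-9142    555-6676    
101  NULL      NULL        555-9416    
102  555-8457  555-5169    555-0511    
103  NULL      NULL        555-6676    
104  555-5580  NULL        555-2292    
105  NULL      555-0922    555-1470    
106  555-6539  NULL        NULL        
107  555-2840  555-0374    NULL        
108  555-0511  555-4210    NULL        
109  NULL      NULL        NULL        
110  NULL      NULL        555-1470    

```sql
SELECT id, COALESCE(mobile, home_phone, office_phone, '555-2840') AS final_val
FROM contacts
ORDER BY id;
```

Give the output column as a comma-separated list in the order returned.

555-5991, 555-9416, 555-8457, 555-6676, 555-5580, 555-0922, 555-6539, 555-2840, 555-0511, 555-2840, 555-1470

id=100: mobile=555-5991 → 555-5991
id=101: mobile=NULL, home_phone=NULL, office_phone=555-9416 → 555-9416
id=102: mobile=555-8457 → 555-8457
id=103: mobile=NULL, home_phone=NULL, office_phone=555-6676 → 555-6676
id=104: mobile=555-5580 → 555-5580
id=105: mobile=NULL, home_phone=555-0922 → 555-0922
id=106: mobile=555-6539 → 555-6539
id=107: mobile=555-2840 → 555-2840
id=108: mobile=555-0511 → 555-0511
id=109: mobile=NULL, home_phone=NULL, office_phone=NULL, → literal 555-2840 → 555-2840
id=110: mobile=NULL, home_phone=NULL, office_phone=555-1470 → 555-1470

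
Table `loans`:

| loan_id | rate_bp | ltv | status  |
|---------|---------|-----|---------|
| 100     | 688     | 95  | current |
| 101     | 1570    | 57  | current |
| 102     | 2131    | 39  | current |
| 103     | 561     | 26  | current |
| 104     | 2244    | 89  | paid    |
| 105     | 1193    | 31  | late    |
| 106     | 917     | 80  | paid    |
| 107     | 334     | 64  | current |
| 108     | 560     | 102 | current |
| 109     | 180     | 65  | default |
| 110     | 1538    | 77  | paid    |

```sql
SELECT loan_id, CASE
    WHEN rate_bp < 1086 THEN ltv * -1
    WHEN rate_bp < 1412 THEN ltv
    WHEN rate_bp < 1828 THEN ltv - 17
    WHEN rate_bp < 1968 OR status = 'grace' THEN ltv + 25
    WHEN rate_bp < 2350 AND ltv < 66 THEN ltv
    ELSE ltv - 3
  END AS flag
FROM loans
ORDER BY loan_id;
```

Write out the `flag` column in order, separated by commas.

loan_id=100: rate_bp < 1086 → -95
loan_id=101: rate_bp < 1828 → 40
loan_id=102: rate_bp < 2350 AND ltv < 66 → 39
loan_id=103: rate_bp < 1086 → -26
loan_id=104: ELSE → 86
loan_id=105: rate_bp < 1412 → 31
loan_id=106: rate_bp < 1086 → -80
loan_id=107: rate_bp < 1086 → -64
loan_id=108: rate_bp < 1086 → -102
loan_id=109: rate_bp < 1086 → -65
loan_id=110: rate_bp < 1828 → 60

-95, 40, 39, -26, 86, 31, -80, -64, -102, -65, 60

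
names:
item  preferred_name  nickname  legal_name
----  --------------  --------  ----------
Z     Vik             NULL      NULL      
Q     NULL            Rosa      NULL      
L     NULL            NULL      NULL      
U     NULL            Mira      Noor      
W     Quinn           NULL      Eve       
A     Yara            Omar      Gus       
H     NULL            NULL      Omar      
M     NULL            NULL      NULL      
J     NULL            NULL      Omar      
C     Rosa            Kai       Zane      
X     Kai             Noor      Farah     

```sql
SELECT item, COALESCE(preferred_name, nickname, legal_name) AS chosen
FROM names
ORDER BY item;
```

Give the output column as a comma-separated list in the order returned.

item=A: preferred_name=Yara → Yara
item=C: preferred_name=Rosa → Rosa
item=H: preferred_name=NULL, nickname=NULL, legal_name=Omar → Omar
item=J: preferred_name=NULL, nickname=NULL, legal_name=Omar → Omar
item=L: preferred_name=NULL, nickname=NULL, legal_name=NULL (all NULL) → NULL
item=M: preferred_name=NULL, nickname=NULL, legal_name=NULL (all NULL) → NULL
item=Q: preferred_name=NULL, nickname=Rosa → Rosa
item=U: preferred_name=NULL, nickname=Mira → Mira
item=W: preferred_name=Quinn → Quinn
item=X: preferred_name=Kai → Kai
item=Z: preferred_name=Vik → Vik

Yara, Rosa, Omar, Omar, NULL, NULL, Rosa, Mira, Quinn, Kai, Vik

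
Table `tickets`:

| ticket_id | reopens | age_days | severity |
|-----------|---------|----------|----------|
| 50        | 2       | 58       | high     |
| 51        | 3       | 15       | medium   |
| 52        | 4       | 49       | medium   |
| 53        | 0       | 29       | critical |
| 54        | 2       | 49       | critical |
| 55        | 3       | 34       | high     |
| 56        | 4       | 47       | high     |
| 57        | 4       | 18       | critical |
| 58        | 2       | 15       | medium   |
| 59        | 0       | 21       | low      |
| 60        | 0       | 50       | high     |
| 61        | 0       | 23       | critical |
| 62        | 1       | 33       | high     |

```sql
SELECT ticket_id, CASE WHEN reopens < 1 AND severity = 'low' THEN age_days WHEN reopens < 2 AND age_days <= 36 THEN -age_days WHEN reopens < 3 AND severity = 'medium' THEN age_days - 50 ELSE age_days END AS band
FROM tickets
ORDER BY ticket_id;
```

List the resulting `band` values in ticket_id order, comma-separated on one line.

ticket_id=50: ELSE → 58
ticket_id=51: ELSE → 15
ticket_id=52: ELSE → 49
ticket_id=53: reopens < 2 AND age_days <= 36 → -29
ticket_id=54: ELSE → 49
ticket_id=55: ELSE → 34
ticket_id=56: ELSE → 47
ticket_id=57: ELSE → 18
ticket_id=58: reopens < 3 AND severity = 'medium' → -35
ticket_id=59: reopens < 1 AND severity = 'low' → 21
ticket_id=60: ELSE → 50
ticket_id=61: reopens < 2 AND age_days <= 36 → -23
ticket_id=62: reopens < 2 AND age_days <= 36 → -33

58, 15, 49, -29, 49, 34, 47, 18, -35, 21, 50, -23, -33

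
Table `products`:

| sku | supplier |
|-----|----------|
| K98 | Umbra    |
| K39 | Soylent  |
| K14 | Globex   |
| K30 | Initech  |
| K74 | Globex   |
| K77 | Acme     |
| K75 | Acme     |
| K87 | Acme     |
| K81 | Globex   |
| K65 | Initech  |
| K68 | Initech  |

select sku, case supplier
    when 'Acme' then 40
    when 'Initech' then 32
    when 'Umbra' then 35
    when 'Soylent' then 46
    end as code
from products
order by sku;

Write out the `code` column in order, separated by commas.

NULL, 32, 46, 32, 32, NULL, 40, 40, NULL, 40, 35

sku=K14: (no match → NULL) → NULL
sku=K30: supplier='Initech' → 32
sku=K39: supplier='Soylent' → 46
sku=K65: supplier='Initech' → 32
sku=K68: supplier='Initech' → 32
sku=K74: (no match → NULL) → NULL
sku=K75: supplier='Acme' → 40
sku=K77: supplier='Acme' → 40
sku=K81: (no match → NULL) → NULL
sku=K87: supplier='Acme' → 40
sku=K98: supplier='Umbra' → 35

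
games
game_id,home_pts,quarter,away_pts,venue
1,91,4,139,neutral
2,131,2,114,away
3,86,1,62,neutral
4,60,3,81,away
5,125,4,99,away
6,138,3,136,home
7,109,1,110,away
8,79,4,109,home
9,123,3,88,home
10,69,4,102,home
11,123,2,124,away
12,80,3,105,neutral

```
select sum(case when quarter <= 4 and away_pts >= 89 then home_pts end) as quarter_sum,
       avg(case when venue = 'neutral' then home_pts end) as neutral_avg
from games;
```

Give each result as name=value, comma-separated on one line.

[quarter_sum: quarter <= 4 and away_pts >= 89]
game_id=1: ✓ → 91
game_id=2: ✓ → 131
game_id=3: ✗
game_id=4: ✗
game_id=5: ✓ → 125
game_id=6: ✓ → 138
game_id=7: ✓ → 109
game_id=8: ✓ → 79
game_id=9: ✗
game_id=10: ✓ → 69
game_id=11: ✓ → 123
game_id=12: ✓ → 80
quarter_sum = 91 + 131 + 125 + 138 + 109 + 79 + 69 + 123 + 80 = 945
—
[neutral_avg: venue = 'neutral']
game_id=1: ✓ → 91
game_id=2: ✗
game_id=3: ✓ → 86
game_id=4: ✗
game_id=5: ✗
game_id=6: ✗
game_id=7: ✗
game_id=8: ✗
game_id=9: ✗
game_id=10: ✗
game_id=11: ✗
game_id=12: ✓ → 80
neutral_avg = (91 + 86 + 80) / 3 = 85.6666666667

quarter_sum=945, neutral_avg=85.6666666667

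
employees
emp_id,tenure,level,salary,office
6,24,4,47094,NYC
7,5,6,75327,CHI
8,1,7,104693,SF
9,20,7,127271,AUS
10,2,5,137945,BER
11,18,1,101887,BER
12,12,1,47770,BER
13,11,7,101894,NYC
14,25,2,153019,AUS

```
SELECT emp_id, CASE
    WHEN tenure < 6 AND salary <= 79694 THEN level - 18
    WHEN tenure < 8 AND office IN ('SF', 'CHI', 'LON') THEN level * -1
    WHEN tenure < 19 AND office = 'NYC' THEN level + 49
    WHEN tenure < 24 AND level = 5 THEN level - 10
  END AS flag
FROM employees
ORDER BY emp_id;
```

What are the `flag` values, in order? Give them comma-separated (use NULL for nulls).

NULL, -12, -7, NULL, -5, NULL, NULL, 56, NULL

emp_id=6: (no match → NULL) → NULL
emp_id=7: tenure < 6 AND salary <= 79694 → -12
emp_id=8: tenure < 8 AND office IN ('SF', 'CHI', 'LON') → -7
emp_id=9: (no match → NULL) → NULL
emp_id=10: tenure < 24 AND level = 5 → -5
emp_id=11: (no match → NULL) → NULL
emp_id=12: (no match → NULL) → NULL
emp_id=13: tenure < 19 AND office = 'NYC' → 56
emp_id=14: (no match → NULL) → NULL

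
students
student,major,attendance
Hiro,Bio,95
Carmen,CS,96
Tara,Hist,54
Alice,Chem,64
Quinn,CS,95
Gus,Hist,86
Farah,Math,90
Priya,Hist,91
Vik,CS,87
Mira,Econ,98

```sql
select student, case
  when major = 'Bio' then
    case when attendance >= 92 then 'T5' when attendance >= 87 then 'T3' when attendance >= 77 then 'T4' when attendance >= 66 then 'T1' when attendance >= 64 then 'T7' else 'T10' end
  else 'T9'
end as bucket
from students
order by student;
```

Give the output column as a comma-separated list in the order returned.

T9, T9, T9, T9, T5, T9, T9, T9, T9, T9

student=Alice: major='Chem' → outer ELSE → T9
student=Carmen: major='CS' → outer ELSE → T9
student=Farah: major='Math' → outer ELSE → T9
student=Gus: major='Hist' → outer ELSE → T9
student=Hiro: major='Bio' → inner[attendance >= 92] → T5
student=Mira: major='Econ' → outer ELSE → T9
student=Priya: major='Hist' → outer ELSE → T9
student=Quinn: major='CS' → outer ELSE → T9
student=Tara: major='Hist' → outer ELSE → T9
student=Vik: major='CS' → outer ELSE → T9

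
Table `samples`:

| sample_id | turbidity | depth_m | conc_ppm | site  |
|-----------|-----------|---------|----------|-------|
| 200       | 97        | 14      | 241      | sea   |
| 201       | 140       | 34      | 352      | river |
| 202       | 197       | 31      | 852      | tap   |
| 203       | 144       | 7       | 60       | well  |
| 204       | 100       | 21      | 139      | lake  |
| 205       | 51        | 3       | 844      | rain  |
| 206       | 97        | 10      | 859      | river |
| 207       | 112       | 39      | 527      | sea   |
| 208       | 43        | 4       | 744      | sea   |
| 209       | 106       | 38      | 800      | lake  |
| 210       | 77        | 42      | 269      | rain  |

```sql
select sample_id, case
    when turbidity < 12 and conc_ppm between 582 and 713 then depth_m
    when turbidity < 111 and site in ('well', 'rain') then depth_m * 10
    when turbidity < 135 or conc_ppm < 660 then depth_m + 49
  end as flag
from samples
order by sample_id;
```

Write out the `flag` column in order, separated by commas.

63, 83, NULL, 56, 70, 30, 59, 88, 53, 87, 420

sample_id=200: turbidity < 135 or conc_ppm < 660 → 63
sample_id=201: turbidity < 135 or conc_ppm < 660 → 83
sample_id=202: (no match → NULL) → NULL
sample_id=203: turbidity < 135 or conc_ppm < 660 → 56
sample_id=204: turbidity < 135 or conc_ppm < 660 → 70
sample_id=205: turbidity < 111 and site in ('well', 'rain') → 30
sample_id=206: turbidity < 135 or conc_ppm < 660 → 59
sample_id=207: turbidity < 135 or conc_ppm < 660 → 88
sample_id=208: turbidity < 135 or conc_ppm < 660 → 53
sample_id=209: turbidity < 135 or conc_ppm < 660 → 87
sample_id=210: turbidity < 111 and site in ('well', 'rain') → 420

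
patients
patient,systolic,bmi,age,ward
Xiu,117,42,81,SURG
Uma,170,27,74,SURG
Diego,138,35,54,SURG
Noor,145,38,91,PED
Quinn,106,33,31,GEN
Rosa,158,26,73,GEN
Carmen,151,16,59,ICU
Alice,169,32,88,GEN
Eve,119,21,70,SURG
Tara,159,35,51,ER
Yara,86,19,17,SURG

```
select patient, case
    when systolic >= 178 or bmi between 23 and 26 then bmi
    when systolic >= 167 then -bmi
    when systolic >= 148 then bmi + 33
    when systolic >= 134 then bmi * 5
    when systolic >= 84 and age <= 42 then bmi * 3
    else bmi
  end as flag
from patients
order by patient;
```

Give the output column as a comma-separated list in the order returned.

patient=Alice: systolic >= 167 → -32
patient=Carmen: systolic >= 148 → 49
patient=Diego: systolic >= 134 → 175
patient=Eve: ELSE → 21
patient=Noor: systolic >= 134 → 190
patient=Quinn: systolic >= 84 and age <= 42 → 99
patient=Rosa: systolic >= 178 or bmi between 23 and 26 → 26
patient=Tara: systolic >= 148 → 68
patient=Uma: systolic >= 167 → -27
patient=Xiu: ELSE → 42
patient=Yara: systolic >= 84 and age <= 42 → 57

-32, 49, 175, 21, 190, 99, 26, 68, -27, 42, 57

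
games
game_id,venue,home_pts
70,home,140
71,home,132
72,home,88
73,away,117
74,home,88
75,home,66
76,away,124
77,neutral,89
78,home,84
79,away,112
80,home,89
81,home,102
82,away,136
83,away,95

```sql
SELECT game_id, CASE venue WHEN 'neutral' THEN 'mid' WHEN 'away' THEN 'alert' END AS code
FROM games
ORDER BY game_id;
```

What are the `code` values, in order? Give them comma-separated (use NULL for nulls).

NULL, NULL, NULL, alert, NULL, NULL, alert, mid, NULL, alert, NULL, NULL, alert, alert

game_id=70: (no match → NULL) → NULL
game_id=71: (no match → NULL) → NULL
game_id=72: (no match → NULL) → NULL
game_id=73: venue='away' → alert
game_id=74: (no match → NULL) → NULL
game_id=75: (no match → NULL) → NULL
game_id=76: venue='away' → alert
game_id=77: venue='neutral' → mid
game_id=78: (no match → NULL) → NULL
game_id=79: venue='away' → alert
game_id=80: (no match → NULL) → NULL
game_id=81: (no match → NULL) → NULL
game_id=82: venue='away' → alert
game_id=83: venue='away' → alert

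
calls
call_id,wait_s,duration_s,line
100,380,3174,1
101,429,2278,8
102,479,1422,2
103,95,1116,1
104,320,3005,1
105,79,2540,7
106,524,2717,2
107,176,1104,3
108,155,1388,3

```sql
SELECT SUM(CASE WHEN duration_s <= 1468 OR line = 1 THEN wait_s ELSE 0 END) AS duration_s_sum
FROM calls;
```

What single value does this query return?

1605

call_id=100: ✓ → 380
call_id=101: ✗
call_id=102: ✓ → 479
call_id=103: ✓ → 95
call_id=104: ✓ → 320
call_id=105: ✗
call_id=106: ✗
call_id=107: ✓ → 176
call_id=108: ✓ → 155
duration_s_sum = 380 + 479 + 95 + 320 + 176 + 155 = 1605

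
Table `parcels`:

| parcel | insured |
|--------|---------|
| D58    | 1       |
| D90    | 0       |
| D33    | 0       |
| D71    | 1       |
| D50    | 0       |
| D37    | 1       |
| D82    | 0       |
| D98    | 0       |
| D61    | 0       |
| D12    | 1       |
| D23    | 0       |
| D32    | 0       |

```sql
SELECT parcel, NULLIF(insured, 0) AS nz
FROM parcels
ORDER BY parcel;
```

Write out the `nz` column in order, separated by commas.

1, NULL, NULL, NULL, 1, NULL, 1, NULL, 1, NULL, NULL, NULL

parcel=D12: insured=1 vs 0: differ → 1
parcel=D23: insured=0 vs 0: equal → NULL
parcel=D32: insured=0 vs 0: equal → NULL
parcel=D33: insured=0 vs 0: equal → NULL
parcel=D37: insured=1 vs 0: differ → 1
parcel=D50: insured=0 vs 0: equal → NULL
parcel=D58: insured=1 vs 0: differ → 1
parcel=D61: insured=0 vs 0: equal → NULL
parcel=D71: insured=1 vs 0: differ → 1
parcel=D82: insured=0 vs 0: equal → NULL
parcel=D90: insured=0 vs 0: equal → NULL
parcel=D98: insured=0 vs 0: equal → NULL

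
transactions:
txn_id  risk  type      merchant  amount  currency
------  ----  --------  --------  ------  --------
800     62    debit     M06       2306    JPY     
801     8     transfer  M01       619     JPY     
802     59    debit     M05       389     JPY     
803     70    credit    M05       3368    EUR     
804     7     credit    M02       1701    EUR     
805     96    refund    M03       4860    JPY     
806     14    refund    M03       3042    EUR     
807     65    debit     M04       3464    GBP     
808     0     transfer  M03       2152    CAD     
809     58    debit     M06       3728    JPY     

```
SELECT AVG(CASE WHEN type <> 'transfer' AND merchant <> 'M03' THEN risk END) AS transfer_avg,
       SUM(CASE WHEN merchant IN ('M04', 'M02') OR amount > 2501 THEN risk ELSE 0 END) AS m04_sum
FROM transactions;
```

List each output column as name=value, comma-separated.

[transfer_avg: type <> 'transfer' AND merchant <> 'M03']
txn_id=800: ✓ → 62
txn_id=801: ✗
txn_id=802: ✓ → 59
txn_id=803: ✓ → 70
txn_id=804: ✓ → 7
txn_id=805: ✗
txn_id=806: ✗
txn_id=807: ✓ → 65
txn_id=808: ✗
txn_id=809: ✓ → 58
transfer_avg = (62 + 59 + 70 + 7 + 65 + 58) / 6 = 53.5
—
[m04_sum: merchant IN ('M04', 'M02') OR amount > 2501]
txn_id=800: ✗
txn_id=801: ✗
txn_id=802: ✗
txn_id=803: ✓ → 70
txn_id=804: ✓ → 7
txn_id=805: ✓ → 96
txn_id=806: ✓ → 14
txn_id=807: ✓ → 65
txn_id=808: ✗
txn_id=809: ✓ → 58
m04_sum = 70 + 7 + 96 + 14 + 65 + 58 = 310

transfer_avg=53.5, m04_sum=310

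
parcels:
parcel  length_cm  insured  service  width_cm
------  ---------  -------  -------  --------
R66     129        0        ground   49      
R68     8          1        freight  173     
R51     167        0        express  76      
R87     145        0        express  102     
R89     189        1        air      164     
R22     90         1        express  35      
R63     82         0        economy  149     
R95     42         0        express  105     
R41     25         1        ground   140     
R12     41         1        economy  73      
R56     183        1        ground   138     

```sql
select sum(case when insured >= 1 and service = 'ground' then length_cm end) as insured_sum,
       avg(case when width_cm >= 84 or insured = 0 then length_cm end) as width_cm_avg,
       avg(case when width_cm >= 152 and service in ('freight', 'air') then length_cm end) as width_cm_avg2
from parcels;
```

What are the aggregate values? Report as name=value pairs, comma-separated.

insured_sum=208, width_cm_avg=107.7777777778, width_cm_avg2=98.5

[insured_sum: insured >= 1 and service = 'ground']
parcel=R66: ✗
parcel=R68: ✗
parcel=R51: ✗
parcel=R87: ✗
parcel=R89: ✗
parcel=R22: ✗
parcel=R63: ✗
parcel=R95: ✗
parcel=R41: ✓ → 25
parcel=R12: ✗
parcel=R56: ✓ → 183
insured_sum = 25 + 183 = 208
—
[width_cm_avg: width_cm >= 84 or insured = 0]
parcel=R66: ✓ → 129
parcel=R68: ✓ → 8
parcel=R51: ✓ → 167
parcel=R87: ✓ → 145
parcel=R89: ✓ → 189
parcel=R22: ✗
parcel=R63: ✓ → 82
parcel=R95: ✓ → 42
parcel=R41: ✓ → 25
parcel=R12: ✗
parcel=R56: ✓ → 183
width_cm_avg = (129 + 8 + 167 + 145 + 189 + 82 + 42 + 25 + 183) / 9 = 107.7777777778
—
[width_cm_avg2: width_cm >= 152 and service in ('freight', 'air')]
parcel=R66: ✗
parcel=R68: ✓ → 8
parcel=R51: ✗
parcel=R87: ✗
parcel=R89: ✓ → 189
parcel=R22: ✗
parcel=R63: ✗
parcel=R95: ✗
parcel=R41: ✗
parcel=R12: ✗
parcel=R56: ✗
width_cm_avg2 = (8 + 189) / 2 = 98.5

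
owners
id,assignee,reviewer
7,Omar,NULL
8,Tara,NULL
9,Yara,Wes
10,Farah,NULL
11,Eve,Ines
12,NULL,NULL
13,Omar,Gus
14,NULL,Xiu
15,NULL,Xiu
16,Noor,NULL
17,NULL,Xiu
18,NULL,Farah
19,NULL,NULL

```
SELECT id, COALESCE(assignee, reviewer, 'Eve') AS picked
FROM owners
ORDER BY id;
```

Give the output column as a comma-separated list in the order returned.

Omar, Tara, Yara, Farah, Eve, Eve, Omar, Xiu, Xiu, Noor, Xiu, Farah, Eve

id=7: assignee=Omar → Omar
id=8: assignee=Tara → Tara
id=9: assignee=Yara → Yara
id=10: assignee=Farah → Farah
id=11: assignee=Eve → Eve
id=12: assignee=NULL, reviewer=NULL, → literal Eve → Eve
id=13: assignee=Omar → Omar
id=14: assignee=NULL, reviewer=Xiu → Xiu
id=15: assignee=NULL, reviewer=Xiu → Xiu
id=16: assignee=Noor → Noor
id=17: assignee=NULL, reviewer=Xiu → Xiu
id=18: assignee=NULL, reviewer=Farah → Farah
id=19: assignee=NULL, reviewer=NULL, → literal Eve → Eve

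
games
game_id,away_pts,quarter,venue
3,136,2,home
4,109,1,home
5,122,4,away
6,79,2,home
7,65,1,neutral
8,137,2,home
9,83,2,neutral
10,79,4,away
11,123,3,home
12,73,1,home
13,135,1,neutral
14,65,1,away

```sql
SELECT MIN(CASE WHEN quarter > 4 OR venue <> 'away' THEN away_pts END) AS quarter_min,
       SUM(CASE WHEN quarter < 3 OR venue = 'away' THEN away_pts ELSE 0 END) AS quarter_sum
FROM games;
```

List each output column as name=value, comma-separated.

quarter_min=65, quarter_sum=1083

[quarter_min: quarter > 4 OR venue <> 'away']
game_id=3: ✓ → 136
game_id=4: ✓ → 109
game_id=5: ✗
game_id=6: ✓ → 79
game_id=7: ✓ → 65
game_id=8: ✓ → 137
game_id=9: ✓ → 83
game_id=10: ✗
game_id=11: ✓ → 123
game_id=12: ✓ → 73
game_id=13: ✓ → 135
game_id=14: ✗
quarter_min = MIN(136, 109, 79, 65, 137, 83, 123, 73, 135) = 65
—
[quarter_sum: quarter < 3 OR venue = 'away']
game_id=3: ✓ → 136
game_id=4: ✓ → 109
game_id=5: ✓ → 122
game_id=6: ✓ → 79
game_id=7: ✓ → 65
game_id=8: ✓ → 137
game_id=9: ✓ → 83
game_id=10: ✓ → 79
game_id=11: ✗
game_id=12: ✓ → 73
game_id=13: ✓ → 135
game_id=14: ✓ → 65
quarter_sum = 136 + 109 + 122 + 79 + 65 + 137 + 83 + 79 + 73 + 135 + 65 = 1083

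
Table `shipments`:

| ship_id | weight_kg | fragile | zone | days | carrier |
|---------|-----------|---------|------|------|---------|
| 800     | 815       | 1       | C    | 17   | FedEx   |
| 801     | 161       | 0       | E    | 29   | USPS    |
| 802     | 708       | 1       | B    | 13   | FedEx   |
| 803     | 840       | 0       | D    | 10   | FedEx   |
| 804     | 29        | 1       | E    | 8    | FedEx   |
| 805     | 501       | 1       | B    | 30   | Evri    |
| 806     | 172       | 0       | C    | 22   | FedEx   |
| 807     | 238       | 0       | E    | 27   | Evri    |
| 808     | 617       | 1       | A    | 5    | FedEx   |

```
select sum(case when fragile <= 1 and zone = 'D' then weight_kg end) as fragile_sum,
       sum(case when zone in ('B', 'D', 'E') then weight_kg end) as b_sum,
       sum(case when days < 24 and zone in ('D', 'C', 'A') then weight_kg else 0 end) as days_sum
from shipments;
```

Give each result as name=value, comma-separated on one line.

[fragile_sum: fragile <= 1 and zone = 'D']
ship_id=800: ✗
ship_id=801: ✗
ship_id=802: ✗
ship_id=803: ✓ → 840
ship_id=804: ✗
ship_id=805: ✗
ship_id=806: ✗
ship_id=807: ✗
ship_id=808: ✗
fragile_sum = 840
—
[b_sum: zone in ('B', 'D', 'E')]
ship_id=800: ✗
ship_id=801: ✓ → 161
ship_id=802: ✓ → 708
ship_id=803: ✓ → 840
ship_id=804: ✓ → 29
ship_id=805: ✓ → 501
ship_id=806: ✗
ship_id=807: ✓ → 238
ship_id=808: ✗
b_sum = 161 + 708 + 840 + 29 + 501 + 238 = 2477
—
[days_sum: days < 24 and zone in ('D', 'C', 'A')]
ship_id=800: ✓ → 815
ship_id=801: ✗
ship_id=802: ✗
ship_id=803: ✓ → 840
ship_id=804: ✗
ship_id=805: ✗
ship_id=806: ✓ → 172
ship_id=807: ✗
ship_id=808: ✓ → 617
days_sum = 815 + 840 + 172 + 617 = 2444

fragile_sum=840, b_sum=2477, days_sum=2444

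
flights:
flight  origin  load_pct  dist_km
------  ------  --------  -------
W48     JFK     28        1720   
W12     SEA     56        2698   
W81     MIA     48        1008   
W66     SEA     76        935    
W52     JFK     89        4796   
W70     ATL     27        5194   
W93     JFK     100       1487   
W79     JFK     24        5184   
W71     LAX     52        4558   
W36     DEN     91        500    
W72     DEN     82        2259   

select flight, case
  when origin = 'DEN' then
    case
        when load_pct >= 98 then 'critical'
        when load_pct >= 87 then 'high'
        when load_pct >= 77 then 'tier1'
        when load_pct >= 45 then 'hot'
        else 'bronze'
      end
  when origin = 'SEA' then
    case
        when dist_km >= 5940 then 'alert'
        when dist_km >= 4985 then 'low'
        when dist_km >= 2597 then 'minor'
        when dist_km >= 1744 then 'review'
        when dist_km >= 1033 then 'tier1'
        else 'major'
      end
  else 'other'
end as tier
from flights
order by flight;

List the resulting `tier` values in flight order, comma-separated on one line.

flight=W12: origin='SEA' → inner[dist_km >= 2597] → minor
flight=W36: origin='DEN' → inner[load_pct >= 87] → high
flight=W48: origin='JFK' → outer ELSE → other
flight=W52: origin='JFK' → outer ELSE → other
flight=W66: origin='SEA' → inner[ELSE] → major
flight=W70: origin='ATL' → outer ELSE → other
flight=W71: origin='LAX' → outer ELSE → other
flight=W72: origin='DEN' → inner[load_pct >= 77] → tier1
flight=W79: origin='JFK' → outer ELSE → other
flight=W81: origin='MIA' → outer ELSE → other
flight=W93: origin='JFK' → outer ELSE → other

minor, high, other, other, major, other, other, tier1, other, other, other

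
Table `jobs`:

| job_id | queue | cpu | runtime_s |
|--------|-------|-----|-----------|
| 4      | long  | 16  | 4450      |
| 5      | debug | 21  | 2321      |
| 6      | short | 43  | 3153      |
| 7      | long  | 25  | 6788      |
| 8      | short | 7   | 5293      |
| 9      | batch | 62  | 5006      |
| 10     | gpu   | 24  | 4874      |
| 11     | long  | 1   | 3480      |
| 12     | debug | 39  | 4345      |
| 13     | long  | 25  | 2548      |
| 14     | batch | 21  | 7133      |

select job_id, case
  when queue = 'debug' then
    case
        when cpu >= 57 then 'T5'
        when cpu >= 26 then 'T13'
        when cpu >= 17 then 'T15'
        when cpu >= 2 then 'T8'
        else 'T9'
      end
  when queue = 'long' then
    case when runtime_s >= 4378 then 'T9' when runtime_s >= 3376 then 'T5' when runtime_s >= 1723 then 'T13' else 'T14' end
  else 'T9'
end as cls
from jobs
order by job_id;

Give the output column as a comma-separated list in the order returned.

T9, T15, T9, T9, T9, T9, T9, T5, T13, T13, T9

job_id=4: queue='long' → inner[runtime_s >= 4378] → T9
job_id=5: queue='debug' → inner[cpu >= 17] → T15
job_id=6: queue='short' → outer ELSE → T9
job_id=7: queue='long' → inner[runtime_s >= 4378] → T9
job_id=8: queue='short' → outer ELSE → T9
job_id=9: queue='batch' → outer ELSE → T9
job_id=10: queue='gpu' → outer ELSE → T9
job_id=11: queue='long' → inner[runtime_s >= 3376] → T5
job_id=12: queue='debug' → inner[cpu >= 26] → T13
job_id=13: queue='long' → inner[runtime_s >= 1723] → T13
job_id=14: queue='batch' → outer ELSE → T9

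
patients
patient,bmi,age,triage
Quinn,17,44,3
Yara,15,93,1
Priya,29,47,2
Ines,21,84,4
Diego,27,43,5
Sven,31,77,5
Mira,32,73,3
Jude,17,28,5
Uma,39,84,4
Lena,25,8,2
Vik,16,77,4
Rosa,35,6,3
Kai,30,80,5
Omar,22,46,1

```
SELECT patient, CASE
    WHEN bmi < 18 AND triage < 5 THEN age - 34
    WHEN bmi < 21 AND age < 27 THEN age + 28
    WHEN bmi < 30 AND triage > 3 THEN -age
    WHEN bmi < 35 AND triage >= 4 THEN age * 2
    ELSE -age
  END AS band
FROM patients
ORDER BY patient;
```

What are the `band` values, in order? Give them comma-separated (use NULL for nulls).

patient=Diego: bmi < 30 AND triage > 3 → -43
patient=Ines: bmi < 30 AND triage > 3 → -84
patient=Jude: bmi < 30 AND triage > 3 → -28
patient=Kai: bmi < 35 AND triage >= 4 → 160
patient=Lena: ELSE → -8
patient=Mira: ELSE → -73
patient=Omar: ELSE → -46
patient=Priya: ELSE → -47
patient=Quinn: bmi < 18 AND triage < 5 → 10
patient=Rosa: ELSE → -6
patient=Sven: bmi < 35 AND triage >= 4 → 154
patient=Uma: ELSE → -84
patient=Vik: bmi < 18 AND triage < 5 → 43
patient=Yara: bmi < 18 AND triage < 5 → 59

-43, -84, -28, 160, -8, -73, -46, -47, 10, -6, 154, -84, 43, 59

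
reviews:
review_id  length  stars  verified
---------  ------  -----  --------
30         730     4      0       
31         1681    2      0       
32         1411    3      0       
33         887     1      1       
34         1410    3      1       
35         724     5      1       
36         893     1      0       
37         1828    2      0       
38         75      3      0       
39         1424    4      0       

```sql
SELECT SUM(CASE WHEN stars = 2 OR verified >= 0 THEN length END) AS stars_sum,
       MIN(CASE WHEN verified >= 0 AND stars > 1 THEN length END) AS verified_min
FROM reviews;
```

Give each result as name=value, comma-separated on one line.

[stars_sum: stars = 2 OR verified >= 0]
review_id=30: ✓ → 730
review_id=31: ✓ → 1681
review_id=32: ✓ → 1411
review_id=33: ✓ → 887
review_id=34: ✓ → 1410
review_id=35: ✓ → 724
review_id=36: ✓ → 893
review_id=37: ✓ → 1828
review_id=38: ✓ → 75
review_id=39: ✓ → 1424
stars_sum = 730 + 1681 + 1411 + 887 + 1410 + 724 + 893 + 1828 + 75 + 1424 = 11063
—
[verified_min: verified >= 0 AND stars > 1]
review_id=30: ✓ → 730
review_id=31: ✓ → 1681
review_id=32: ✓ → 1411
review_id=33: ✗
review_id=34: ✓ → 1410
review_id=35: ✓ → 724
review_id=36: ✗
review_id=37: ✓ → 1828
review_id=38: ✓ → 75
review_id=39: ✓ → 1424
verified_min = MIN(730, 1681, 1411, 1410, 724, 1828, 75, 1424) = 75

stars_sum=11063, verified_min=75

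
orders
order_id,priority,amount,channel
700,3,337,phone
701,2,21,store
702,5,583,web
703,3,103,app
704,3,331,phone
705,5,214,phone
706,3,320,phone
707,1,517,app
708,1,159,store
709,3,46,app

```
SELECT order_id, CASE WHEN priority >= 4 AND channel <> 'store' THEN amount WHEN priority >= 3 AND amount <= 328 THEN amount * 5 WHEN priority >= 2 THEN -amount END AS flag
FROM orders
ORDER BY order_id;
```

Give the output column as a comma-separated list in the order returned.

order_id=700: priority >= 2 → -337
order_id=701: priority >= 2 → -21
order_id=702: priority >= 4 AND channel <> 'store' → 583
order_id=703: priority >= 3 AND amount <= 328 → 515
order_id=704: priority >= 2 → -331
order_id=705: priority >= 4 AND channel <> 'store' → 214
order_id=706: priority >= 3 AND amount <= 328 → 1600
order_id=707: (no match → NULL) → NULL
order_id=708: (no match → NULL) → NULL
order_id=709: priority >= 3 AND amount <= 328 → 230

-337, -21, 583, 515, -331, 214, 1600, NULL, NULL, 230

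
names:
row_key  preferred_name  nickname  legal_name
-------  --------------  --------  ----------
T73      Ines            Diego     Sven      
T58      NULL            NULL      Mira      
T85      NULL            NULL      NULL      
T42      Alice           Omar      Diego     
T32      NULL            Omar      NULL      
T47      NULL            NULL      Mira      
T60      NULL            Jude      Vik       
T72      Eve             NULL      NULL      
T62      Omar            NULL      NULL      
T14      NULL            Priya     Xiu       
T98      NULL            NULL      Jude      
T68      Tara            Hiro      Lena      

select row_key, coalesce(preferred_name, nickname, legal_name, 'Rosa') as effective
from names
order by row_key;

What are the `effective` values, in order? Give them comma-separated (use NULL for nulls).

row_key=T14: preferred_name=NULL, nickname=Priya → Priya
row_key=T32: preferred_name=NULL, nickname=Omar → Omar
row_key=T42: preferred_name=Alice → Alice
row_key=T47: preferred_name=NULL, nickname=NULL, legal_name=Mira → Mira
row_key=T58: preferred_name=NULL, nickname=NULL, legal_name=Mira → Mira
row_key=T60: preferred_name=NULL, nickname=Jude → Jude
row_key=T62: preferred_name=Omar → Omar
row_key=T68: preferred_name=Tara → Tara
row_key=T72: preferred_name=Eve → Eve
row_key=T73: preferred_name=Ines → Ines
row_key=T85: preferred_name=NULL, nickname=NULL, legal_name=NULL, → literal Rosa → Rosa
row_key=T98: preferred_name=NULL, nickname=NULL, legal_name=Jude → Jude

Priya, Omar, Alice, Mira, Mira, Jude, Omar, Tara, Eve, Ines, Rosa, Jude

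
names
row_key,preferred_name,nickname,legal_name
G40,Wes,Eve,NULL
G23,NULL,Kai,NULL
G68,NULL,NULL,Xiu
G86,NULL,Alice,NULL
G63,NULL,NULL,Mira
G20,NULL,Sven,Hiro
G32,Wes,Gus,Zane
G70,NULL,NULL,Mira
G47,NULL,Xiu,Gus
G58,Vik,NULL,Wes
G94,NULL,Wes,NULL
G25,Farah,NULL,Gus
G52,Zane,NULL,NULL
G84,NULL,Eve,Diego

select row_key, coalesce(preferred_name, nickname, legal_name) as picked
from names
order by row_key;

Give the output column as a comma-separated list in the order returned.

Sven, Kai, Farah, Wes, Wes, Xiu, Zane, Vik, Mira, Xiu, Mira, Eve, Alice, Wes

row_key=G20: preferred_name=NULL, nickname=Sven → Sven
row_key=G23: preferred_name=NULL, nickname=Kai → Kai
row_key=G25: preferred_name=Farah → Farah
row_key=G32: preferred_name=Wes → Wes
row_key=G40: preferred_name=Wes → Wes
row_key=G47: preferred_name=NULL, nickname=Xiu → Xiu
row_key=G52: preferred_name=Zane → Zane
row_key=G58: preferred_name=Vik → Vik
row_key=G63: preferred_name=NULL, nickname=NULL, legal_name=Mira → Mira
row_key=G68: preferred_name=NULL, nickname=NULL, legal_name=Xiu → Xiu
row_key=G70: preferred_name=NULL, nickname=NULL, legal_name=Mira → Mira
row_key=G84: preferred_name=NULL, nickname=Eve → Eve
row_key=G86: preferred_name=NULL, nickname=Alice → Alice
row_key=G94: preferred_name=NULL, nickname=Wes → Wes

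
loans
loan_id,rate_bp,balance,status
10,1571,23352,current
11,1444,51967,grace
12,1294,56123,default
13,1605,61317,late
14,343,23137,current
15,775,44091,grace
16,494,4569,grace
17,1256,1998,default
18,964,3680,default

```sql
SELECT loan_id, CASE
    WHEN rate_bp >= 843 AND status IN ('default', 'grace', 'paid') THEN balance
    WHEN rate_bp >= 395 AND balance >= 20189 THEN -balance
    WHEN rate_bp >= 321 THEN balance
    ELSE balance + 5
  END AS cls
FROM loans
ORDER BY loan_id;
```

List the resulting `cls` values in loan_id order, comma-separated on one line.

loan_id=10: rate_bp >= 395 AND balance >= 20189 → -23352
loan_id=11: rate_bp >= 843 AND status IN ('default', 'grace', 'paid') → 51967
loan_id=12: rate_bp >= 843 AND status IN ('default', 'grace', 'paid') → 56123
loan_id=13: rate_bp >= 395 AND balance >= 20189 → -61317
loan_id=14: rate_bp >= 321 → 23137
loan_id=15: rate_bp >= 395 AND balance >= 20189 → -44091
loan_id=16: rate_bp >= 321 → 4569
loan_id=17: rate_bp >= 843 AND status IN ('default', 'grace', 'paid') → 1998
loan_id=18: rate_bp >= 843 AND status IN ('default', 'grace', 'paid') → 3680

-23352, 51967, 56123, -61317, 23137, -44091, 4569, 1998, 3680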